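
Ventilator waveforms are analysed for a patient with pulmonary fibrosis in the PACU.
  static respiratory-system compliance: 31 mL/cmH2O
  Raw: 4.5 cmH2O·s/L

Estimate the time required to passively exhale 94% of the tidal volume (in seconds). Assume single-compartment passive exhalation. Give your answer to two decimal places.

0.39

τ = R × C = 4.5 × 31 mL/cmH2O = 4.5 × 0.031 L/cmH2O = 0.1395 s.
Exhaled fraction f = 1 − e^(−t/τ) → t = −τ·ln(1 − f) = −0.1395·ln(0.06) = 0.3925 s.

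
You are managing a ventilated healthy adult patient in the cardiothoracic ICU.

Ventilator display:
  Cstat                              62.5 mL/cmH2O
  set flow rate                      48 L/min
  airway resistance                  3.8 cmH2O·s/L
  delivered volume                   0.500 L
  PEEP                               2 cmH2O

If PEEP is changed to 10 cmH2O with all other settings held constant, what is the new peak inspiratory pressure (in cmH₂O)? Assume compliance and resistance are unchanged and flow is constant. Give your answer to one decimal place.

Flow: 48 L/min ÷ 60 = 0.8 L/s.
PIP = Vt/C + R·V̇ + PEEP (constant-flow equation of motion).
Only the baseline term changes: ΔPIP = ΔPEEP = 10 − 2 = 8.0 cmH2O.
Original PIP = 500/62.5 + 3.8×0.8 + 2 = 13.04 cmH2O; new PIP = 13.04 + (8.0) = 21.04 cmH2O.

21.0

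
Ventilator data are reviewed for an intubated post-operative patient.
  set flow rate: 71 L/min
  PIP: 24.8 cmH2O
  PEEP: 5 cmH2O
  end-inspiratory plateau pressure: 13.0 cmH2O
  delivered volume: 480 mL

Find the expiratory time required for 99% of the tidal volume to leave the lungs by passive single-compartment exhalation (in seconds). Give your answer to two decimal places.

Flow: 71 L/min ÷ 60 = 1.1833 L/s.
R = (PIP − Pplat)/V̇ = (24.8 − 13.0) / 1.1833 = 11.8/1.1833 = 9.972 cmH2O·s/L.
C = Vt/(Pplat − PEEP) = 480.0 / (13.0 − 5) = 480.0/8.0 = 60.0 mL/cmH2O.
τ = R × C = 9.972 × 0.06 L/cmH2O = 0.5983 s.
t = −τ·ln(1 − 0.99) = −0.5983·ln(0.01) = 2.755 s.

2.76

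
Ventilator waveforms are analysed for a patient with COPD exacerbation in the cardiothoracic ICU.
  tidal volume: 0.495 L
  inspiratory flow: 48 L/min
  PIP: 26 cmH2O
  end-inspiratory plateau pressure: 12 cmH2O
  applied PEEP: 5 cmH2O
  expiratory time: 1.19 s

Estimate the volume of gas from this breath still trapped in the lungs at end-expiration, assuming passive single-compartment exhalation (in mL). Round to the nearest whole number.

189

Flow: 48 L/min ÷ 60 = 0.8 L/s.
R = (PIP − Pplat)/V̇ = (26 − 12) / 0.8 = 14.0/0.8 = 17.5 cmH2O·s/L.
C = Vt/(Pplat − PEEP) = 495.0 / (12 − 5) = 495.0/7.0 = 70.714 mL/cmH2O.
τ = R × C = 17.5 × 0.07071 L/cmH2O = 1.237 s.
Fraction remaining = e^(−Te/τ) = e^(−1.19/1.237) = 0.3821.
Trapped volume = 495.0 × 0.3821 = 189.14 mL.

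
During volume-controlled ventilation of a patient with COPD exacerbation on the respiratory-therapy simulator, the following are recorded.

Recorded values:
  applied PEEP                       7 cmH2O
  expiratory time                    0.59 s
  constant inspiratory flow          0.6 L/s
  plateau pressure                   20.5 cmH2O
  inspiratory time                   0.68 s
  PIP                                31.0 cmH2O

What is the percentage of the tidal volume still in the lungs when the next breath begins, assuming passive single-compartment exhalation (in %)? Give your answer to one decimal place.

32.8

Vt = flow × Ti = 0.6 L/s × 0.68 s × 1000 mL/L = 408.0 mL.
R = (PIP − Pplat)/V̇ = (31.0 − 20.5) / 0.6 = 10.5/0.6 = 17.5 cmH2O·s/L.
C = Vt/(Pplat − PEEP) = 408.0 / (20.5 − 7) = 408.0/13.5 = 30.222 mL/cmH2O.
τ = R × C = 17.5 × 0.03022 L/cmH2O = 0.5289 s.
Fraction remaining at end-expiration = e^(−Te/τ) = e^(−0.59/0.5289) = 0.3277 → 32.77%.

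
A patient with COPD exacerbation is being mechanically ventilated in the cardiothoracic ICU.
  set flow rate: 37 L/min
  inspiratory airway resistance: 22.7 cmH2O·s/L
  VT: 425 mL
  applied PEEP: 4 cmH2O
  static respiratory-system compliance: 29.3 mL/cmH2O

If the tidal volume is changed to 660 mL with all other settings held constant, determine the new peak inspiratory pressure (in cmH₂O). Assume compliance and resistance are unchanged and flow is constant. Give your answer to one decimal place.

Flow: 37 L/min ÷ 60 = 0.6167 L/s.
PIP = Vt/C + R·V̇ + PEEP (constant-flow equation of motion).
Only the elastic term changes: ΔPIP = ΔVt / C = (660 − 425) / 29.3 = 8.02 cmH2O.
Original PIP = 425/29.3 + 22.7×0.6167 + 4 = 32.504 cmH2O; new PIP = 32.504 + (8.02) = 40.524 cmH2O.

40.5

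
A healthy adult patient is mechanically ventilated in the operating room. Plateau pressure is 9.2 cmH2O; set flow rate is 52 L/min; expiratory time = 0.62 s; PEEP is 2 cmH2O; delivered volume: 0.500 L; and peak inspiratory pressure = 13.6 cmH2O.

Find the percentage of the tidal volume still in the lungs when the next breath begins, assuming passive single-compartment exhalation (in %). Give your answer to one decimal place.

17.2

Flow: 52 L/min ÷ 60 = 0.8667 L/s.
R = (PIP − Pplat)/V̇ = (13.6 − 9.2) / 0.8667 = 4.4/0.8667 = 5.077 cmH2O·s/L.
C = Vt/(Pplat − PEEP) = 500.0 / (9.2 − 2) = 500.0/7.2 = 69.444 mL/cmH2O.
τ = R × C = 5.077 × 0.06944 L/cmH2O = 0.3525 s.
Fraction remaining at end-expiration = e^(−Te/τ) = e^(−0.62/0.3525) = 0.1722 → 17.22%.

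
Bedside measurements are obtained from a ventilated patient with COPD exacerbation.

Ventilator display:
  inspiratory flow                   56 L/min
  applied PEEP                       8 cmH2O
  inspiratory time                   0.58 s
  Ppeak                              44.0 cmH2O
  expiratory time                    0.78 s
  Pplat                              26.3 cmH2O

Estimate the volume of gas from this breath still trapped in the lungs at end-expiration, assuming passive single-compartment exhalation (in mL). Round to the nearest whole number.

135

Flow: 56 L/min ÷ 60 = 0.9333 L/s.
Vt = flow × Ti = 0.9333 L/s × 0.58 s × 1000 mL/L = 541.31 mL.
R = (PIP − Pplat)/V̇ = (44.0 − 26.3) / 0.9333 = 17.7/0.9333 = 18.965 cmH2O·s/L.
C = Vt/(Pplat − PEEP) = 541.31 / (26.3 − 8) = 541.31/18.3 = 29.58 mL/cmH2O.
τ = R × C = 18.965 × 0.02958 L/cmH2O = 0.561 s.
Fraction remaining = e^(−Te/τ) = e^(−0.78/0.561) = 0.249.
Trapped volume = 541.31 × 0.249 = 134.79 mL.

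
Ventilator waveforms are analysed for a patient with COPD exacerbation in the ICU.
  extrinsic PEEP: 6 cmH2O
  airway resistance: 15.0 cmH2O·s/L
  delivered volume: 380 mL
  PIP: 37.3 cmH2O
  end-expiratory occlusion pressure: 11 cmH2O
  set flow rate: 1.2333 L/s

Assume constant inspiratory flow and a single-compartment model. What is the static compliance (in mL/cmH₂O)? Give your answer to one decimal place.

Total PEEP = 11 cmH2O (set 6 + intrinsic 5); this is the baseline alveolar pressure.
Equation of motion (constant flow): PIP = Vt/C + R·V̇ + PEEP.
Vt/C = PIP − R·V̇ − PEEP = 37.3 − 15.0×1.2333 − 11 = 37.3 − 18.5 − 11 = 7.8 cmH2O.
C = Vt / 7.8 = 380 / 7.8 = 48.718 mL/cmH2O.

48.7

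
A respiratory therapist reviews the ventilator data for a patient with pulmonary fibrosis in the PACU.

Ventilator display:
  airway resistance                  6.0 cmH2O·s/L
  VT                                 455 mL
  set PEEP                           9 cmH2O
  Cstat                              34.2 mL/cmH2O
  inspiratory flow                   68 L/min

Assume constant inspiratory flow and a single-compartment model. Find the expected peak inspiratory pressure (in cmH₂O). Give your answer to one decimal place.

29.1

Flow: 68 L/min ÷ 60 = 1.1333 L/s.
Equation of motion (constant flow): PIP = Vt/C + R·V̇ + PEEP.
PIP = 455/34.2 + 6.0×1.1333 + 9 = 13.304 + 6.8 + 9 = 29.104 cmH2O.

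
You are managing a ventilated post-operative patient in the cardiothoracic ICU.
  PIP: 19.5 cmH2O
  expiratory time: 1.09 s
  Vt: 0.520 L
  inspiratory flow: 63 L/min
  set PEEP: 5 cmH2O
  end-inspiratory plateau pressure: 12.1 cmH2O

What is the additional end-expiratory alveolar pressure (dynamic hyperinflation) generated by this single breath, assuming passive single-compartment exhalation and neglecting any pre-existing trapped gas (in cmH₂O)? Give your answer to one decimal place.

Flow: 63 L/min ÷ 60 = 1.05 L/s.
R = (PIP − Pplat)/V̇ = (19.5 − 12.1) / 1.05 = 7.4/1.05 = 7.048 cmH2O·s/L.
C = Vt/(Pplat − PEEP) = 520.0 / (12.1 − 5) = 520.0/7.1 = 73.239 mL/cmH2O.
τ = R × C = 7.048 × 0.07324 L/cmH2O = 0.5162 s.
Fraction remaining = e^(−Te/τ) = e^(−1.09/0.5162) = 0.121; trapped volume = 520.0 × 0.121 = 62.92 mL.
Additional alveolar pressure from trapping ≈ V_trapped / C = 62.92 / 73.239 = 0.8591 cmH2O.

0.9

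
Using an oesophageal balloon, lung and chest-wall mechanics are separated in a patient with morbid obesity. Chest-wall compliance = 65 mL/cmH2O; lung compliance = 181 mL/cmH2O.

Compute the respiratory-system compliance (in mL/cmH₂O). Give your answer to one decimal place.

Lung and chest wall are elastances in series: 1/Crs = 1/CL + 1/Ccw.
1/Crs = 1/181 + 1/65 = 0.02091.
Crs = 47.824 mL/cmH2O.

47.8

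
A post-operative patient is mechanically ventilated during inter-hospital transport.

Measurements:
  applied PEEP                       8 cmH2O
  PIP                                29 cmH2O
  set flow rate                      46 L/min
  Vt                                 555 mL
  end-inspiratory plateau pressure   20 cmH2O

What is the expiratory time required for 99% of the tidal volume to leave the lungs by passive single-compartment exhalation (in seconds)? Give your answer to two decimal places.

2.50

Flow: 46 L/min ÷ 60 = 0.7667 L/s.
R = (PIP − Pplat)/V̇ = (29 − 20) / 0.7667 = 9.0/0.7667 = 11.739 cmH2O·s/L.
C = Vt/(Pplat − PEEP) = 555.0 / (20 − 8) = 555.0/12.0 = 46.25 mL/cmH2O.
τ = R × C = 11.739 × 0.04625 L/cmH2O = 0.5429 s.
t = −τ·ln(1 − 0.99) = −0.5429·ln(0.01) = 2.5 s.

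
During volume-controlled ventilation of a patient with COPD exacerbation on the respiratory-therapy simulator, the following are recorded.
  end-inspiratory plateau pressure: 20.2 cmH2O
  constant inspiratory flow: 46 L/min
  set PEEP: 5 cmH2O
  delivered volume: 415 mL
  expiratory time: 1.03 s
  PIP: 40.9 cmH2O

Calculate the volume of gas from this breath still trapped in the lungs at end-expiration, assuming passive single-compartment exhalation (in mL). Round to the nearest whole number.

Flow: 46 L/min ÷ 60 = 0.7667 L/s.
R = (PIP − Pplat)/V̇ = (40.9 − 20.2) / 0.7667 = 20.7/0.7667 = 26.999 cmH2O·s/L.
C = Vt/(Pplat − PEEP) = 415.0 / (20.2 − 5) = 415.0/15.2 = 27.303 mL/cmH2O.
τ = R × C = 26.999 × 0.0273 L/cmH2O = 0.7371 s.
Fraction remaining = e^(−Te/τ) = e^(−1.03/0.7371) = 0.2472.
Trapped volume = 415.0 × 0.2472 = 102.59 mL.

103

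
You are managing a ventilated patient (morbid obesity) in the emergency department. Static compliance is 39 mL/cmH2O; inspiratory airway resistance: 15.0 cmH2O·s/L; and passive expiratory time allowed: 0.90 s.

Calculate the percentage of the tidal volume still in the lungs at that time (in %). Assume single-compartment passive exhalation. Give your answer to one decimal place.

τ = R × C = 15.0 × 39 mL/cmH2O = 15.0 × 0.039 L/cmH2O = 0.585 s.
Passive exhalation: V(t)/V₀ = e^(−t/τ) = e^(−0.90/0.585) = 0.2147.
Fraction remaining = 0.2147 → 21.47%.

21.5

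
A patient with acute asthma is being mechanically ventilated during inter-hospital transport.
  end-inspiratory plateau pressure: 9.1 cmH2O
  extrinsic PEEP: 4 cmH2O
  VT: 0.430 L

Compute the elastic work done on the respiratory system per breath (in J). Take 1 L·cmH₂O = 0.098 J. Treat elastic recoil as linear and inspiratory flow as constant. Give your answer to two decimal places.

0.11

Elastic work ≈ ½ × (Pplat − PEEP) × Vt = 0.5 × (9.1 − 4) × 0.430 L = 0.5 × 5.1 × 0.430 = 1.097 L·cmH2O.
× 0.098 J/(L·cmH2O) → 0.1075 J.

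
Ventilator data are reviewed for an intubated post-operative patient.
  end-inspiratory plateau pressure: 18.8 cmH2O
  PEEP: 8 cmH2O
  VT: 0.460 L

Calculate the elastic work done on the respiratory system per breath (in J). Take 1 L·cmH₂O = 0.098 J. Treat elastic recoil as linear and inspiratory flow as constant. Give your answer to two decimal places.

Elastic work ≈ ½ × (Pplat − PEEP) × Vt = 0.5 × (18.8 − 8) × 0.460 L = 0.5 × 10.8 × 0.460 = 2.484 L·cmH2O.
× 0.098 J/(L·cmH2O) → 0.2434 J.

0.24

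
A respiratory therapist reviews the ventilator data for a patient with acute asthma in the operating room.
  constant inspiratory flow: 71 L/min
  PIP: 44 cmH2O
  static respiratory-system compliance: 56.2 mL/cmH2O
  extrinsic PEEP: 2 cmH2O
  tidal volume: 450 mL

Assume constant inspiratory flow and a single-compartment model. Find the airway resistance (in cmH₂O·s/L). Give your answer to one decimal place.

Flow: 71 L/min ÷ 60 = 1.1833 L/s.
Equation of motion (constant flow): PIP = Vt/C + R·V̇ + PEEP.
R·V̇ = PIP − Vt/C − PEEP = 44 − 450/56.2 − 2 = 44 − 8.007 − 2 = 33.993 cmH2O.
R = 33.993 / 1.1833 = 28.727 cmH2O·s/L.

28.7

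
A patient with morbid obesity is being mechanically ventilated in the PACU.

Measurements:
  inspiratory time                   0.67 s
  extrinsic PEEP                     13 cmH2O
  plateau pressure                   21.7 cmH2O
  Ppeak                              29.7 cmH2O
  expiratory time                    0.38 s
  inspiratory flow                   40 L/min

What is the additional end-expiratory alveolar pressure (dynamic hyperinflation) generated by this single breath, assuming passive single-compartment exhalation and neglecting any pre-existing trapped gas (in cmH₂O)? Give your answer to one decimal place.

Flow: 40 L/min ÷ 60 = 0.6667 L/s.
Vt = flow × Ti = 0.6667 L/s × 0.67 s × 1000 mL/L = 446.69 mL.
R = (PIP − Pplat)/V̇ = (29.7 − 21.7) / 0.6667 = 8.0/0.6667 = 11.999 cmH2O·s/L.
C = Vt/(Pplat − PEEP) = 446.69 / (21.7 − 13) = 446.69/8.7 = 51.344 mL/cmH2O.
τ = R × C = 11.999 × 0.05134 L/cmH2O = 0.616 s.
Fraction remaining = e^(−Te/τ) = e^(−0.38/0.616) = 0.5396; trapped volume = 446.69 × 0.5396 = 241.03 mL.
Additional alveolar pressure from trapping ≈ V_trapped / C = 241.03 / 51.344 = 4.694 cmH2O.

4.7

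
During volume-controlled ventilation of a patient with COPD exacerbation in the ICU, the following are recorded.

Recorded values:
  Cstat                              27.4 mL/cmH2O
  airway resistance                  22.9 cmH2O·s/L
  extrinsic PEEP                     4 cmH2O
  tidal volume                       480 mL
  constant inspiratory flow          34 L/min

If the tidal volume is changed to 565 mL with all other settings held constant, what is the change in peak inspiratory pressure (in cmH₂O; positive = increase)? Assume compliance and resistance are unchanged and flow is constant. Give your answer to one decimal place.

3.1

PIP = Vt/C + R·V̇ + PEEP (constant-flow equation of motion).
Only the elastic term changes: ΔPIP = ΔVt / C = (565 − 480) / 27.4 = 3.102 cmH2O.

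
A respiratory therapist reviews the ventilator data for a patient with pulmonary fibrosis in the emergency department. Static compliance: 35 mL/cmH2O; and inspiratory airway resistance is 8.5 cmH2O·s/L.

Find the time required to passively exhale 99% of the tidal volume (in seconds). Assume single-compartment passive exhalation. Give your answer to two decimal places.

1.37

τ = R × C = 8.5 × 35 mL/cmH2O = 8.5 × 0.035 L/cmH2O = 0.2975 s.
Exhaled fraction f = 1 − e^(−t/τ) → t = −τ·ln(1 − f) = −0.2975·ln(0.01) = 1.37 s.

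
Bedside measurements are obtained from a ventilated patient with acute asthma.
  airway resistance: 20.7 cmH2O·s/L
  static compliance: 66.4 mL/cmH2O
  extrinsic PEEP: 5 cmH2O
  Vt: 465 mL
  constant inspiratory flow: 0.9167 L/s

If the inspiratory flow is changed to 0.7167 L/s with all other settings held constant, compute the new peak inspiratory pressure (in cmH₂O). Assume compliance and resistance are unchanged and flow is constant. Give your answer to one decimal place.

PIP = Vt/C + R·V̇ + PEEP (constant-flow equation of motion).
Only the resistive term changes: ΔPIP = R × ΔV̇ = 20.7 × (0.7167 − 0.9167) = 20.7 × -0.2 = -4.14 cmH2O.
Original PIP = 465/66.4 + 20.7×0.9167 + 5 = 30.979 cmH2O; new PIP = 30.979 + (-4.14) = 26.839 cmH2O.

26.8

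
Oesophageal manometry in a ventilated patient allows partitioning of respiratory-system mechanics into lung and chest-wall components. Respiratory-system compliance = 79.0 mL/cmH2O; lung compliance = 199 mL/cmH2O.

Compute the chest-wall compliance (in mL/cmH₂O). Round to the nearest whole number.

1/Ccw = 1/Crs − 1/CL.
1/Ccw = 1/79.0 − 1/199 = 0.007633.
Ccw = 131.01 mL/cmH2O.

131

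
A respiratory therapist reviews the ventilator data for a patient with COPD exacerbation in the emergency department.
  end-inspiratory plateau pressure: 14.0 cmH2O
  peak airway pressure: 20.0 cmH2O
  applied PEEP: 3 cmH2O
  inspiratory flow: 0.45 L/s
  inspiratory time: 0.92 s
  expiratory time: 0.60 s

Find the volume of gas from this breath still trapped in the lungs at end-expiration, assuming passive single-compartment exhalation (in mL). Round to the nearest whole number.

125

Vt = flow × Ti = 0.45 L/s × 0.92 s × 1000 mL/L = 414.0 mL.
R = (PIP − Pplat)/V̇ = (20.0 − 14.0) / 0.45 = 6.0/0.45 = 13.333 cmH2O·s/L.
C = Vt/(Pplat − PEEP) = 414.0 / (14.0 − 3) = 414.0/11.0 = 37.636 mL/cmH2O.
τ = R × C = 13.333 × 0.03764 L/cmH2O = 0.5019 s.
Fraction remaining = e^(−Te/τ) = e^(−0.60/0.5019) = 0.3026.
Trapped volume = 414.0 × 0.3026 = 125.28 mL.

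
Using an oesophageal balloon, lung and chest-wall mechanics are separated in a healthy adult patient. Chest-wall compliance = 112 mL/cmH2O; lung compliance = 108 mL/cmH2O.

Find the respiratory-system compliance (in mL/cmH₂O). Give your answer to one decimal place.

55.0

Lung and chest wall are elastances in series: 1/Crs = 1/CL + 1/Ccw.
1/Crs = 1/108 + 1/112 = 0.01819.
Crs = 54.975 mL/cmH2O.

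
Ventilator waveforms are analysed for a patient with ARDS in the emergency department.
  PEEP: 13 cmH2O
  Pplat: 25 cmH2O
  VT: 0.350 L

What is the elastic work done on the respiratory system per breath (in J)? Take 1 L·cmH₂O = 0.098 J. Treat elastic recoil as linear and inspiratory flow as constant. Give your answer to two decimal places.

0.21

Elastic work ≈ ½ × (Pplat − PEEP) × Vt = 0.5 × (25 − 13) × 0.350 L = 0.5 × 12.0 × 0.350 = 2.1 L·cmH2O.
× 0.098 J/(L·cmH2O) → 0.2058 J.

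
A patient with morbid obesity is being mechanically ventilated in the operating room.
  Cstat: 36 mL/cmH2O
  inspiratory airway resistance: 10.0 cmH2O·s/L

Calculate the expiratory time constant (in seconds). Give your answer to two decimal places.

τ = R × C = 10.0 × 36 mL/cmH2O = 10.0 × 0.036 L/cmH2O = 0.36 s.

0.36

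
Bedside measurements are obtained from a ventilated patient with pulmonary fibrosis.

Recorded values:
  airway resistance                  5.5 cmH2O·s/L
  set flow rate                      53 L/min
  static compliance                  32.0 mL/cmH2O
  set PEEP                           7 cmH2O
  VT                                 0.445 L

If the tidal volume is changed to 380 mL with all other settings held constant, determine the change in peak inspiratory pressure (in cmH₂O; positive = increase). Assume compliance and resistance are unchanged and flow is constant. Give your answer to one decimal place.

PIP = Vt/C + R·V̇ + PEEP (constant-flow equation of motion).
Only the elastic term changes: ΔPIP = ΔVt / C = (380 − 445) / 32.0 = -2.031 cmH2O.

-2.0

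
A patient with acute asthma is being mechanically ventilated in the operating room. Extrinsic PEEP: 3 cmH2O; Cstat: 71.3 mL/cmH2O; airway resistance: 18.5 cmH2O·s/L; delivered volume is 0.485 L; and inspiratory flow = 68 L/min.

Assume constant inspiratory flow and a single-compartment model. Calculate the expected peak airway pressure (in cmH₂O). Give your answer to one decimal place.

30.8

Flow: 68 L/min ÷ 60 = 1.1333 L/s.
Equation of motion (constant flow): PIP = Vt/C + R·V̇ + PEEP.
PIP = 485/71.3 + 18.5×1.1333 + 3 = 6.802 + 20.966 + 3 = 30.768 cmH2O.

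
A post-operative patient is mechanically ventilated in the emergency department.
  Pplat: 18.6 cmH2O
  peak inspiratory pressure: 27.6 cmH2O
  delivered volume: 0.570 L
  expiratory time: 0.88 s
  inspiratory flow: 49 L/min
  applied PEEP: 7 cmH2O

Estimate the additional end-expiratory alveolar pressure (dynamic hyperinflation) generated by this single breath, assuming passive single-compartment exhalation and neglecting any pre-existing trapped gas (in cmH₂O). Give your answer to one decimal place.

2.3

Flow: 49 L/min ÷ 60 = 0.8167 L/s.
R = (PIP − Pplat)/V̇ = (27.6 − 18.6) / 0.8167 = 9.0/0.8167 = 11.02 cmH2O·s/L.
C = Vt/(Pplat − PEEP) = 570.0 / (18.6 − 7) = 570.0/11.6 = 49.138 mL/cmH2O.
τ = R × C = 11.02 × 0.04914 L/cmH2O = 0.5415 s.
Fraction remaining = e^(−Te/τ) = e^(−0.88/0.5415) = 0.1969; trapped volume = 570.0 × 0.1969 = 112.23 mL.
Additional alveolar pressure from trapping ≈ V_trapped / C = 112.23 / 49.138 = 2.284 cmH2O.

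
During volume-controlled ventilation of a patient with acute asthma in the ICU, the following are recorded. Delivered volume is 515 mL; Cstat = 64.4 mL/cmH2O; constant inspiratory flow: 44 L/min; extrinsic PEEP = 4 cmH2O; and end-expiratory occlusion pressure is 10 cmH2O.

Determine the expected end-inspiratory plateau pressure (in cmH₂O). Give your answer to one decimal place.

End-expiratory occlusion gives total PEEP = 10 cmH2O (intrinsic PEEP = 10 − 4 = 6). Use total PEEP for the elastic gradient.
Pplat = PEEPtotal + Vt / Cstat = 10 + 515 / 64.4 = 10 + 7.997 = 17.997 cmH2O.

18.0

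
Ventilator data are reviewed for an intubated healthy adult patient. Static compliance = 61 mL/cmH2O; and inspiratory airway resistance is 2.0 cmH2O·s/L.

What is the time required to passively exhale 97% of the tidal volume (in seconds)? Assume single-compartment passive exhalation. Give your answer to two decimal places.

0.43

τ = R × C = 2.0 × 61 mL/cmH2O = 2.0 × 0.061 L/cmH2O = 0.122 s.
Exhaled fraction f = 1 − e^(−t/τ) → t = −τ·ln(1 − f) = −0.122·ln(0.03) = 0.4278 s.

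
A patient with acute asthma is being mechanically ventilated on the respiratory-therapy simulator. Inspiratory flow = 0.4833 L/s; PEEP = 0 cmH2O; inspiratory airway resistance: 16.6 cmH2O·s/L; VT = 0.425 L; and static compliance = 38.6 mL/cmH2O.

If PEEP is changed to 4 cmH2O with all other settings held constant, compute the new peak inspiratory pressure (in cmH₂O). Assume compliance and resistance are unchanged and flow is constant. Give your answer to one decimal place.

PIP = Vt/C + R·V̇ + PEEP (constant-flow equation of motion).
Only the baseline term changes: ΔPIP = ΔPEEP = 4 − 0 = 4.0 cmH2O.
Original PIP = 425/38.6 + 16.6×0.4833 + 0 = 19.033 cmH2O; new PIP = 19.033 + (4.0) = 23.033 cmH2O.

23.0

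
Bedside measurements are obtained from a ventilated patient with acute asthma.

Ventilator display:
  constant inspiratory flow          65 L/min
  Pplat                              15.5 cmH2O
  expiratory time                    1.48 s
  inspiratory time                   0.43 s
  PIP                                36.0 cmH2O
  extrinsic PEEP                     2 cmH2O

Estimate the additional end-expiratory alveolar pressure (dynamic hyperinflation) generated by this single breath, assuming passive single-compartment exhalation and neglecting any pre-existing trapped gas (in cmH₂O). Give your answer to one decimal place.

1.4

Flow: 65 L/min ÷ 60 = 1.0833 L/s.
Vt = flow × Ti = 1.0833 L/s × 0.43 s × 1000 mL/L = 465.82 mL.
R = (PIP − Pplat)/V̇ = (36.0 − 15.5) / 1.0833 = 20.5/1.0833 = 18.924 cmH2O·s/L.
C = Vt/(Pplat − PEEP) = 465.82 / (15.5 − 2) = 465.82/13.5 = 34.505 mL/cmH2O.
τ = R × C = 18.924 × 0.03451 L/cmH2O = 0.6531 s.
Fraction remaining = e^(−Te/τ) = e^(−1.48/0.6531) = 0.1037; trapped volume = 465.82 × 0.1037 = 48.306 mL.
Additional alveolar pressure from trapping ≈ V_trapped / C = 48.306 / 34.505 = 1.4 cmH2O.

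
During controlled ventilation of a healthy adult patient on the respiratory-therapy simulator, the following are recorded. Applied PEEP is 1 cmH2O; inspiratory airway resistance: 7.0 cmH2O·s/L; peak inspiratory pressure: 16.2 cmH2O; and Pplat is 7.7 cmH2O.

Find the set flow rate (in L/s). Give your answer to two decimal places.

1.21

flow = (PIP − Pplat) / Raw = 8.5 / 7.0 = 1.214 L/s.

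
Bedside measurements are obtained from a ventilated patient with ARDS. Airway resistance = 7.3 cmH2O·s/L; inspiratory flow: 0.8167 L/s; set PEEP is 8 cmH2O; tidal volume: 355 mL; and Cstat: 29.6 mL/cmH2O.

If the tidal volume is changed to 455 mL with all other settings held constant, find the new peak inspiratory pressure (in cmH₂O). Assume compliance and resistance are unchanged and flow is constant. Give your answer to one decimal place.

PIP = Vt/C + R·V̇ + PEEP (constant-flow equation of motion).
Only the elastic term changes: ΔPIP = ΔVt / C = (455 − 355) / 29.6 = 3.378 cmH2O.
Original PIP = 355/29.6 + 7.3×0.8167 + 8 = 25.955 cmH2O; new PIP = 25.955 + (3.378) = 29.333 cmH2O.

29.3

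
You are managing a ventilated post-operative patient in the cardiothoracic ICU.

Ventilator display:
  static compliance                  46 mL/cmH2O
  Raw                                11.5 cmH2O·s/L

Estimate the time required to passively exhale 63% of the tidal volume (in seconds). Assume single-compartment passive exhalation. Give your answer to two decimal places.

τ = R × C = 11.5 × 46 mL/cmH2O = 11.5 × 0.046 L/cmH2O = 0.529 s.
Exhaled fraction f = 1 − e^(−t/τ) → t = −τ·ln(1 − f) = −0.529·ln(0.37) = 0.526 s.

0.53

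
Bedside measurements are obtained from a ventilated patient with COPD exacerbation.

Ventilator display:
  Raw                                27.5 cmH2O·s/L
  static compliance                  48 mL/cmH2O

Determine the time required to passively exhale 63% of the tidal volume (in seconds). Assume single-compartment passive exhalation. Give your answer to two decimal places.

τ = R × C = 27.5 × 48 mL/cmH2O = 27.5 × 0.048 L/cmH2O = 1.32 s.
Exhaled fraction f = 1 − e^(−t/τ) → t = −τ·ln(1 − f) = −1.32·ln(0.37) = 1.312 s.

1.31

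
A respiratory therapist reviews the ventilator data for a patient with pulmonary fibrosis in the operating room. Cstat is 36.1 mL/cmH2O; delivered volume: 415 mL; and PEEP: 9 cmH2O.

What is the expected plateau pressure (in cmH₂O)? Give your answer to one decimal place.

Pplat = PEEP + Vt / Cstat = 9 + 415 / 36.1 = 9 + 11.496 = 20.496 cmH2O.

20.5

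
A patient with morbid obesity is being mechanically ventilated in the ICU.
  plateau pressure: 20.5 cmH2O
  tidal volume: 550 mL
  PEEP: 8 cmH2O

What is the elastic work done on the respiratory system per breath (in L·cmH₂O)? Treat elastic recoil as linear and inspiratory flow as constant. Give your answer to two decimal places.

3.44

Elastic work ≈ ½ × (Pplat − PEEP) × Vt = 0.5 × (20.5 − 8) × 0.550 L = 0.5 × 12.5 × 0.550 = 3.438 L·cmH2O.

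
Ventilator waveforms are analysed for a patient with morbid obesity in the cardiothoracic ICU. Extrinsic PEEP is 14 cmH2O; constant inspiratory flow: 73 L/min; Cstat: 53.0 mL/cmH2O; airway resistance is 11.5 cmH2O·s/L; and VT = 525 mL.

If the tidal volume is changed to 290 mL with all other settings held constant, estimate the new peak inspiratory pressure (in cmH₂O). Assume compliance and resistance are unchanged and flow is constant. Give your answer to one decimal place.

Flow: 73 L/min ÷ 60 = 1.2167 L/s.
PIP = Vt/C + R·V̇ + PEEP (constant-flow equation of motion).
Only the elastic term changes: ΔPIP = ΔVt / C = (290 − 525) / 53.0 = -4.434 cmH2O.
Original PIP = 525/53.0 + 11.5×1.2167 + 14 = 37.898 cmH2O; new PIP = 37.898 + (-4.434) = 33.464 cmH2O.

33.5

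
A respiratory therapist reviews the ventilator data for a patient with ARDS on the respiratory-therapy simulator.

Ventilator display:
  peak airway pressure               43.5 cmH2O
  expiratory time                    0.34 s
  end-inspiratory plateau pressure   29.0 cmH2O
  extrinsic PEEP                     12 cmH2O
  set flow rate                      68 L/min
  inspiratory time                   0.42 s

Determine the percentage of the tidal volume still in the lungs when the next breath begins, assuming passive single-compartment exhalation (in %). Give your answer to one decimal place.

38.7

Flow: 68 L/min ÷ 60 = 1.1333 L/s.
Vt = flow × Ti = 1.1333 L/s × 0.42 s × 1000 mL/L = 475.99 mL.
R = (PIP − Pplat)/V̇ = (43.5 − 29.0) / 1.1333 = 14.5/1.1333 = 12.794 cmH2O·s/L.
C = Vt/(Pplat − PEEP) = 475.99 / (29.0 − 12) = 475.99/17.0 = 27.999 mL/cmH2O.
τ = R × C = 12.794 × 0.028 L/cmH2O = 0.3582 s.
Fraction remaining at end-expiration = e^(−Te/τ) = e^(−0.34/0.3582) = 0.3871 → 38.71%.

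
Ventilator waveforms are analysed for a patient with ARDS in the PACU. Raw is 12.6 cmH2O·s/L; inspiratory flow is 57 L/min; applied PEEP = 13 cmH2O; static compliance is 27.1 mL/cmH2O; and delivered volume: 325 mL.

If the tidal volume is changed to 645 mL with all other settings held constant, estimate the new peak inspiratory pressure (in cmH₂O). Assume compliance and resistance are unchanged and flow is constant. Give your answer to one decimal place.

48.8

Flow: 57 L/min ÷ 60 = 0.95 L/s.
PIP = Vt/C + R·V̇ + PEEP (constant-flow equation of motion).
Only the elastic term changes: ΔPIP = ΔVt / C = (645 − 325) / 27.1 = 11.808 cmH2O.
Original PIP = 325/27.1 + 12.6×0.95 + 13 = 36.963 cmH2O; new PIP = 36.963 + (11.808) = 48.771 cmH2O.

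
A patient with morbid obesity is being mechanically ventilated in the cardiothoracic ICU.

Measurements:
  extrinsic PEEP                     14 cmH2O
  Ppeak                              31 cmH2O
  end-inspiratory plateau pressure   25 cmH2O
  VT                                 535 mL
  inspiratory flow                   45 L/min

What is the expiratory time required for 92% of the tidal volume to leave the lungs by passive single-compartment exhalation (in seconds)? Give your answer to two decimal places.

Flow: 45 L/min ÷ 60 = 0.75 L/s.
R = (PIP − Pplat)/V̇ = (31 − 25) / 0.75 = 6.0/0.75 = 8.0 cmH2O·s/L.
C = Vt/(Pplat − PEEP) = 535.0 / (25 − 14) = 535.0/11.0 = 48.636 mL/cmH2O.
τ = R × C = 8.0 × 0.04864 L/cmH2O = 0.3891 s.
t = −τ·ln(1 − 0.92) = −0.3891·ln(0.08) = 0.9828 s.

0.98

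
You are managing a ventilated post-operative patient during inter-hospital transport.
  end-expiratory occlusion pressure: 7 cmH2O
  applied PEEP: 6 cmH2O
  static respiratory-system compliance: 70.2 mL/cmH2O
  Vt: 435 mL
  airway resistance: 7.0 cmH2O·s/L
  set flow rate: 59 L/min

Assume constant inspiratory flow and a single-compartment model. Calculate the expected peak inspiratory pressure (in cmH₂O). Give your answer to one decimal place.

20.1

Flow: 59 L/min ÷ 60 = 0.9833 L/s.
Total PEEP = 7 cmH2O (set 6 + intrinsic 1); this is the baseline alveolar pressure.
Equation of motion (constant flow): PIP = Vt/C + R·V̇ + PEEP.
PIP = 435/70.2 + 7.0×0.9833 + 7 = 6.197 + 6.883 + 7 = 20.08 cmH2O.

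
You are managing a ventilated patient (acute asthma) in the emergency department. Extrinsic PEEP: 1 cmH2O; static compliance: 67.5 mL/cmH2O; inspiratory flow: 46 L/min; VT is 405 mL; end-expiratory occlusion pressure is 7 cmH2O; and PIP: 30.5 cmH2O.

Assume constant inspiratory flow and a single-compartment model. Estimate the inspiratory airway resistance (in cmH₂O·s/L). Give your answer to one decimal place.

Flow: 46 L/min ÷ 60 = 0.7667 L/s.
Total PEEP = 7 cmH2O (set 1 + intrinsic 6); this is the baseline alveolar pressure.
Equation of motion (constant flow): PIP = Vt/C + R·V̇ + PEEP.
R·V̇ = PIP − Vt/C − PEEP = 30.5 − 405/67.5 − 7 = 30.5 − 6.0 − 7 = 17.5 cmH2O.
R = 17.5 / 0.7667 = 22.825 cmH2O·s/L.

22.8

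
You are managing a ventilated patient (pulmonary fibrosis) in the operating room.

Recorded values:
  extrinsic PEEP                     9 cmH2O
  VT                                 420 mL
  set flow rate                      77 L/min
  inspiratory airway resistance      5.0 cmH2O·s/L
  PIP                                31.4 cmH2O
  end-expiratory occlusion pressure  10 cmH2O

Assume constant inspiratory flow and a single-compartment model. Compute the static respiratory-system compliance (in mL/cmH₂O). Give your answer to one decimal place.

28.0

Flow: 77 L/min ÷ 60 = 1.2833 L/s.
Total PEEP = 10 cmH2O (set 9 + intrinsic 1); this is the baseline alveolar pressure.
Equation of motion (constant flow): PIP = Vt/C + R·V̇ + PEEP.
Vt/C = PIP − R·V̇ − PEEP = 31.4 − 5.0×1.2833 − 10 = 31.4 − 6.417 − 10 = 14.983 cmH2O.
C = Vt / 14.983 = 420 / 14.983 = 28.032 mL/cmH2O.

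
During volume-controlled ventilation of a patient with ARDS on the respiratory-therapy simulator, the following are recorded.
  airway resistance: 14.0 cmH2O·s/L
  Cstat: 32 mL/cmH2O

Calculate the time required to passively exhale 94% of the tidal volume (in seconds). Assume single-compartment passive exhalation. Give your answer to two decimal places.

τ = R × C = 14.0 × 32 mL/cmH2O = 14.0 × 0.032 L/cmH2O = 0.448 s.
Exhaled fraction f = 1 − e^(−t/τ) → t = −τ·ln(1 − f) = −0.448·ln(0.06) = 1.26 s.

1.26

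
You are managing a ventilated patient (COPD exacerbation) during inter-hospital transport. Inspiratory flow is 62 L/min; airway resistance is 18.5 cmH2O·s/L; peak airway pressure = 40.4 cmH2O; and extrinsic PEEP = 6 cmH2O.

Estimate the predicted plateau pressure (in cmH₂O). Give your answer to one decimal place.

21.3

Flow: 62 L/min ÷ 60 = 1.0333 L/s.
Pplat = PIP − Raw × flow = 40.4 − 18.5 × 1.0333 = 40.4 − 19.116 = 21.284 cmH2O.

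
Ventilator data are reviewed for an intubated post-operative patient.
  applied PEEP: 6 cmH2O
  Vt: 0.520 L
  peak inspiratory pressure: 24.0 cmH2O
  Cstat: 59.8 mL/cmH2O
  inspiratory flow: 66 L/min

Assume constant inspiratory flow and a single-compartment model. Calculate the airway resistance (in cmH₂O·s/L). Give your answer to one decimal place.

Flow: 66 L/min ÷ 60 = 1.1 L/s.
Equation of motion (constant flow): PIP = Vt/C + R·V̇ + PEEP.
R·V̇ = PIP − Vt/C − PEEP = 24.0 − 520/59.8 − 6 = 24.0 − 8.696 − 6 = 9.304 cmH2O.
R = 9.304 / 1.1 = 8.458 cmH2O·s/L.

8.5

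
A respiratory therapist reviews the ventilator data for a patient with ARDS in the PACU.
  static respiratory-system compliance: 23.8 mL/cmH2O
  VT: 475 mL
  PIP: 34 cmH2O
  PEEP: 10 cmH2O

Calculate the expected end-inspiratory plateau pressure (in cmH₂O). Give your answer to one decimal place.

30.0

Pplat = PEEP + Vt / Cstat = 10 + 475 / 23.8 = 10 + 19.958 = 29.958 cmH2O.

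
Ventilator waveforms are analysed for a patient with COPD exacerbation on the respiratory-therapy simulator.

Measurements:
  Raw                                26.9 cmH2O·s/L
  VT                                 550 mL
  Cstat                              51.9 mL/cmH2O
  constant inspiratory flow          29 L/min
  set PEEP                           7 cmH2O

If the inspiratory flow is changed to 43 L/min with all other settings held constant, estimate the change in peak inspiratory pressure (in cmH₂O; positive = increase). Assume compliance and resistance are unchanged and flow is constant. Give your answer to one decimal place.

6.3

Flow: 29 L/min ÷ 60 = 0.4833 L/s.
New flow: 43 L/min ÷ 60 = 0.7167 L/s.
PIP = Vt/C + R·V̇ + PEEP (constant-flow equation of motion).
Only the resistive term changes: ΔPIP = R × ΔV̇ = 26.9 × (0.7167 − 0.4833) = 26.9 × 0.2334 = 6.278 cmH2O.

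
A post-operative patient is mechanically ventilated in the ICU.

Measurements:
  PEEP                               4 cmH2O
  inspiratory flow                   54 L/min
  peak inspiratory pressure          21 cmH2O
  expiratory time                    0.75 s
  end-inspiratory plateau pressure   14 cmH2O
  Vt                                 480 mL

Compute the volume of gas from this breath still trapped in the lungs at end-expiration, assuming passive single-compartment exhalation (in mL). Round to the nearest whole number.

Flow: 54 L/min ÷ 60 = 0.9 L/s.
R = (PIP − Pplat)/V̇ = (21 − 14) / 0.9 = 7.0/0.9 = 7.778 cmH2O·s/L.
C = Vt/(Pplat − PEEP) = 480.0 / (14 − 4) = 480.0/10.0 = 48.0 mL/cmH2O.
τ = R × C = 7.778 × 0.048 L/cmH2O = 0.3733 s.
Fraction remaining = e^(−Te/τ) = e^(−0.75/0.3733) = 0.1341.
Trapped volume = 480.0 × 0.1341 = 64.368 mL.

64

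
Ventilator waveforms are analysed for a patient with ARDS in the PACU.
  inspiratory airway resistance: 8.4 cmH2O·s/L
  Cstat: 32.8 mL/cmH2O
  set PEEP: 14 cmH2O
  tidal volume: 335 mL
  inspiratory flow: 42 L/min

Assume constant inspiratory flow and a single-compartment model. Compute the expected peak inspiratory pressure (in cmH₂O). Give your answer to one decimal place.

Flow: 42 L/min ÷ 60 = 0.7 L/s.
Equation of motion (constant flow): PIP = Vt/C + R·V̇ + PEEP.
PIP = 335/32.8 + 8.4×0.7 + 14 = 10.213 + 5.88 + 14 = 30.093 cmH2O.

30.1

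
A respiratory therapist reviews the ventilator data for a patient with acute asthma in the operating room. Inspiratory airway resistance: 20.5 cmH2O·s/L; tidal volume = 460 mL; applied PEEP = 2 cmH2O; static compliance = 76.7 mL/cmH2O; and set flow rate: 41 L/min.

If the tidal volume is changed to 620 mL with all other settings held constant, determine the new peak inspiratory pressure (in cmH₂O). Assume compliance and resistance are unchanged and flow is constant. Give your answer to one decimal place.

Flow: 41 L/min ÷ 60 = 0.6833 L/s.
PIP = Vt/C + R·V̇ + PEEP (constant-flow equation of motion).
Only the elastic term changes: ΔPIP = ΔVt / C = (620 − 460) / 76.7 = 2.086 cmH2O.
Original PIP = 460/76.7 + 20.5×0.6833 + 2 = 22.005 cmH2O; new PIP = 22.005 + (2.086) = 24.091 cmH2O.

24.1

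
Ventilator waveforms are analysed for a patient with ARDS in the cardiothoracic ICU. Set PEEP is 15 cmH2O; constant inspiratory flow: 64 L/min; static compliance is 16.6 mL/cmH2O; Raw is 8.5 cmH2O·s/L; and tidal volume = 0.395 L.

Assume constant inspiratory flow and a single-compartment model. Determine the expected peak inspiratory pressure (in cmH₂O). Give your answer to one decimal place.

Flow: 64 L/min ÷ 60 = 1.0667 L/s.
Equation of motion (constant flow): PIP = Vt/C + R·V̇ + PEEP.
PIP = 395/16.6 + 8.5×1.0667 + 15 = 23.795 + 9.067 + 15 = 47.862 cmH2O.

47.9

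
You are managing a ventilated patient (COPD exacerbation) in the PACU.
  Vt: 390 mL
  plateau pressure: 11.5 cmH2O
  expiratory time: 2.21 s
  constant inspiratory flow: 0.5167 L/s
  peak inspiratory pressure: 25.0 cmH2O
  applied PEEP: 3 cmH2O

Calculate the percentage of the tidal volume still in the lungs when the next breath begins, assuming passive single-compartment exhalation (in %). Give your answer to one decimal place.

R = (PIP − Pplat)/V̇ = (25.0 − 11.5) / 0.5167 = 13.5/0.5167 = 26.127 cmH2O·s/L.
C = Vt/(Pplat − PEEP) = 390.0 / (11.5 − 3) = 390.0/8.5 = 45.882 mL/cmH2O.
τ = R × C = 26.127 × 0.04588 L/cmH2O = 1.199 s.
Fraction remaining at end-expiration = e^(−Te/τ) = e^(−2.21/1.199) = 0.1583 → 15.83%.

15.8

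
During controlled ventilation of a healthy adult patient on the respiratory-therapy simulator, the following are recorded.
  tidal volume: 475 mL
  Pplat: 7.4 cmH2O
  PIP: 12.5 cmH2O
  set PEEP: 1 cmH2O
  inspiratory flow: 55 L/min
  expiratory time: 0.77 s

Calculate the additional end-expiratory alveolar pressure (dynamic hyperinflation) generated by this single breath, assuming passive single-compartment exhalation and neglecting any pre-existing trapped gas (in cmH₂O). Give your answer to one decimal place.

1.0

Flow: 55 L/min ÷ 60 = 0.9167 L/s.
R = (PIP − Pplat)/V̇ = (12.5 − 7.4) / 0.9167 = 5.1/0.9167 = 5.563 cmH2O·s/L.
C = Vt/(Pplat − PEEP) = 475.0 / (7.4 − 1) = 475.0/6.4 = 74.219 mL/cmH2O.
τ = R × C = 5.563 × 0.07422 L/cmH2O = 0.4129 s.
Fraction remaining = e^(−Te/τ) = e^(−0.77/0.4129) = 0.1549; trapped volume = 475.0 × 0.1549 = 73.578 mL.
Additional alveolar pressure from trapping ≈ V_trapped / C = 73.578 / 74.219 = 0.9914 cmH2O.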